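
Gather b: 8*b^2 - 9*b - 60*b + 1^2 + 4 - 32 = 8*b^2 - 69*b - 27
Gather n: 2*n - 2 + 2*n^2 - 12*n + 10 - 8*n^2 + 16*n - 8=-6*n^2 + 6*n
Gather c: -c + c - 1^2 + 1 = 0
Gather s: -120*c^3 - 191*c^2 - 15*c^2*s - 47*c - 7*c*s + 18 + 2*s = -120*c^3 - 191*c^2 - 47*c + s*(-15*c^2 - 7*c + 2) + 18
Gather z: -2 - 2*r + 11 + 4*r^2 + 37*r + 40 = 4*r^2 + 35*r + 49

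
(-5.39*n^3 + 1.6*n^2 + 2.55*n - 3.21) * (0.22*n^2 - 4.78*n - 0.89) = -1.1858*n^5 + 26.1162*n^4 - 2.2899*n^3 - 14.3192*n^2 + 13.0743*n + 2.8569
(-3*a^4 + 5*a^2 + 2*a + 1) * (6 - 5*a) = 15*a^5 - 18*a^4 - 25*a^3 + 20*a^2 + 7*a + 6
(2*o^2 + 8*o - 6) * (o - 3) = 2*o^3 + 2*o^2 - 30*o + 18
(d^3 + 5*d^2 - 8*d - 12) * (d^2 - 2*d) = d^5 + 3*d^4 - 18*d^3 + 4*d^2 + 24*d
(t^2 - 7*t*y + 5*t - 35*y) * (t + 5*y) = t^3 - 2*t^2*y + 5*t^2 - 35*t*y^2 - 10*t*y - 175*y^2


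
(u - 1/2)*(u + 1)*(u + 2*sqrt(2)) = u^3 + u^2/2 + 2*sqrt(2)*u^2 - u/2 + sqrt(2)*u - sqrt(2)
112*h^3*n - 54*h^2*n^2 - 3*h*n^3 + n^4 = n*(-8*h + n)*(-2*h + n)*(7*h + n)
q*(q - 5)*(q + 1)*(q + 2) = q^4 - 2*q^3 - 13*q^2 - 10*q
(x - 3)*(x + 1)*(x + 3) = x^3 + x^2 - 9*x - 9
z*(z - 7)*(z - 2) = z^3 - 9*z^2 + 14*z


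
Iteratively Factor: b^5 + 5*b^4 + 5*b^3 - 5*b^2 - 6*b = (b)*(b^4 + 5*b^3 + 5*b^2 - 5*b - 6) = b*(b + 3)*(b^3 + 2*b^2 - b - 2) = b*(b + 2)*(b + 3)*(b^2 - 1) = b*(b - 1)*(b + 2)*(b + 3)*(b + 1)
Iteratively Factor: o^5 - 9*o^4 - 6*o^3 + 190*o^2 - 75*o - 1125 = (o + 3)*(o^4 - 12*o^3 + 30*o^2 + 100*o - 375) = (o + 3)^2*(o^3 - 15*o^2 + 75*o - 125) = (o - 5)*(o + 3)^2*(o^2 - 10*o + 25) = (o - 5)^2*(o + 3)^2*(o - 5)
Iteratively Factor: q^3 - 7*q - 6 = (q - 3)*(q^2 + 3*q + 2) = (q - 3)*(q + 1)*(q + 2)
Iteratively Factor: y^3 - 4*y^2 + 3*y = (y - 3)*(y^2 - y) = (y - 3)*(y - 1)*(y)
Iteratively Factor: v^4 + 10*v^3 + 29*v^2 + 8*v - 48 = (v + 4)*(v^3 + 6*v^2 + 5*v - 12) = (v - 1)*(v + 4)*(v^2 + 7*v + 12) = (v - 1)*(v + 3)*(v + 4)*(v + 4)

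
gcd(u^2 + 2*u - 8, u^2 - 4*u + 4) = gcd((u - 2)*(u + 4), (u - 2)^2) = u - 2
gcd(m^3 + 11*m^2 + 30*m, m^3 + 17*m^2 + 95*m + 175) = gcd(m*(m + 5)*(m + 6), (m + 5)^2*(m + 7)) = m + 5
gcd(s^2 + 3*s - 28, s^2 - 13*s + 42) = 1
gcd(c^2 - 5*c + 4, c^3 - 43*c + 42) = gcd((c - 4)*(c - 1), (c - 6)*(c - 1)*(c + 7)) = c - 1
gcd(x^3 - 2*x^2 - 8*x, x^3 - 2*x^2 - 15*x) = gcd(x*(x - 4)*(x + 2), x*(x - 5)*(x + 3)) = x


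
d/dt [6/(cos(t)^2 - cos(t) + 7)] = 6*(2*cos(t) - 1)*sin(t)/(sin(t)^2 + cos(t) - 8)^2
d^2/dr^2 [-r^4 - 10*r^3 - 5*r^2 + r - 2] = -12*r^2 - 60*r - 10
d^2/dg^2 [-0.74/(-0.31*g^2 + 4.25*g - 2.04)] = (-0.142228*g^2 + 1.9499*g + 0.74*(0.62*g - 4.25)*(1.24*g - 8.5) - 0.935952)/(0.31*g^2 - 4.25*g + 2.04)^3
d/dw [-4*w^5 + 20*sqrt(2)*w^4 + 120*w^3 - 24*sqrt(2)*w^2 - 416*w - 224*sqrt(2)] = -20*w^4 + 80*sqrt(2)*w^3 + 360*w^2 - 48*sqrt(2)*w - 416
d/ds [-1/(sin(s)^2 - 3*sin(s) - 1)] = (2*sin(s) - 3)*cos(s)/(3*sin(s) + cos(s)^2)^2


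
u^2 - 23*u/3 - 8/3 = (u - 8)*(u + 1/3)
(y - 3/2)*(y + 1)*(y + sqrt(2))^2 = y^4 - y^3/2 + 2*sqrt(2)*y^3 - sqrt(2)*y^2 + y^2/2 - 3*sqrt(2)*y - y - 3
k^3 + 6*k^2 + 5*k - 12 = (k - 1)*(k + 3)*(k + 4)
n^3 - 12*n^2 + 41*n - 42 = (n - 7)*(n - 3)*(n - 2)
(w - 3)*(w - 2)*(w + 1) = w^3 - 4*w^2 + w + 6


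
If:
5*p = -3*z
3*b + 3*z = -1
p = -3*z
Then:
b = -1/3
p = 0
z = 0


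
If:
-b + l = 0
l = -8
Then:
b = -8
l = -8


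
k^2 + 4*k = k*(k + 4)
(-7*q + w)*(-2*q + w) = 14*q^2 - 9*q*w + w^2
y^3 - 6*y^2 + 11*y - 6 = (y - 3)*(y - 2)*(y - 1)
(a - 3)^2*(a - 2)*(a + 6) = a^4 - 2*a^3 - 27*a^2 + 108*a - 108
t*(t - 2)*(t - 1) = t^3 - 3*t^2 + 2*t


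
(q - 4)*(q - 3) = q^2 - 7*q + 12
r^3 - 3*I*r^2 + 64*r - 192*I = (r - 8*I)*(r - 3*I)*(r + 8*I)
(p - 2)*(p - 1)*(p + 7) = p^3 + 4*p^2 - 19*p + 14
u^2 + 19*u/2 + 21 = (u + 7/2)*(u + 6)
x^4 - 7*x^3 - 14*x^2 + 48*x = x*(x - 8)*(x - 2)*(x + 3)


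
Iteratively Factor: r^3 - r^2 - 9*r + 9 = (r + 3)*(r^2 - 4*r + 3) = (r - 1)*(r + 3)*(r - 3)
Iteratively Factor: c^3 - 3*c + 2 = (c - 1)*(c^2 + c - 2) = (c - 1)*(c + 2)*(c - 1)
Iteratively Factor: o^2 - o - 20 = (o + 4)*(o - 5)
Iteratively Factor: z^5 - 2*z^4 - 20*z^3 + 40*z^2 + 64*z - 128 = (z + 4)*(z^4 - 6*z^3 + 4*z^2 + 24*z - 32) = (z + 2)*(z + 4)*(z^3 - 8*z^2 + 20*z - 16) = (z - 4)*(z + 2)*(z + 4)*(z^2 - 4*z + 4) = (z - 4)*(z - 2)*(z + 2)*(z + 4)*(z - 2)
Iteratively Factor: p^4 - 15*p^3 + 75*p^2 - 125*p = (p - 5)*(p^3 - 10*p^2 + 25*p) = p*(p - 5)*(p^2 - 10*p + 25) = p*(p - 5)^2*(p - 5)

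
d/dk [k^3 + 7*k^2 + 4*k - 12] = 3*k^2 + 14*k + 4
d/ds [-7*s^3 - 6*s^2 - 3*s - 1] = -21*s^2 - 12*s - 3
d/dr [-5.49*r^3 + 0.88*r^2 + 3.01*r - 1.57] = -16.47*r^2 + 1.76*r + 3.01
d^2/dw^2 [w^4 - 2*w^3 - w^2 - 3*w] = 12*w^2 - 12*w - 2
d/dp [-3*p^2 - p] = -6*p - 1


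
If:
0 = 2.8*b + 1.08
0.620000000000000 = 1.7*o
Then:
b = -0.39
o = 0.36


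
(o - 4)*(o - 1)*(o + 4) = o^3 - o^2 - 16*o + 16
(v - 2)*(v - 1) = v^2 - 3*v + 2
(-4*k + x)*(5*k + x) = -20*k^2 + k*x + x^2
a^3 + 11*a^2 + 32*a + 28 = (a + 2)^2*(a + 7)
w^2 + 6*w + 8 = (w + 2)*(w + 4)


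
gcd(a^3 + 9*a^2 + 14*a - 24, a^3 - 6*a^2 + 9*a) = 1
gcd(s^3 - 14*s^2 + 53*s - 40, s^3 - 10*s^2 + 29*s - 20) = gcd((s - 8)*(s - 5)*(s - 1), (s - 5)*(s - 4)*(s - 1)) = s^2 - 6*s + 5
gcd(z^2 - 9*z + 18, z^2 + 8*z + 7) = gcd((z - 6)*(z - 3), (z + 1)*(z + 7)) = 1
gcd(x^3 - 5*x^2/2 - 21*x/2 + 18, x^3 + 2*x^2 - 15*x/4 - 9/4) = x^2 + 3*x/2 - 9/2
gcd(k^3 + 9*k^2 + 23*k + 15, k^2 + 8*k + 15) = k^2 + 8*k + 15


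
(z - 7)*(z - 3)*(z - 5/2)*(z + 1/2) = z^4 - 12*z^3 + 159*z^2/4 - 59*z/2 - 105/4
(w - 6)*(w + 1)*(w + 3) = w^3 - 2*w^2 - 21*w - 18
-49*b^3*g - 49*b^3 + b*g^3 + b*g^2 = (-7*b + g)*(7*b + g)*(b*g + b)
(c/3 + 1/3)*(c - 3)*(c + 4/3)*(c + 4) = c^4/3 + 10*c^3/9 - 25*c^2/9 - 80*c/9 - 16/3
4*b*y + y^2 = y*(4*b + y)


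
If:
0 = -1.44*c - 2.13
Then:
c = -1.48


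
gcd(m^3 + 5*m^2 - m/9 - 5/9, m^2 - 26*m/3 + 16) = 1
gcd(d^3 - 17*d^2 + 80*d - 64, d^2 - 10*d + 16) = d - 8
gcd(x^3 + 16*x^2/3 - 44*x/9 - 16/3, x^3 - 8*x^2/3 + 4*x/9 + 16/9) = x^2 - 2*x/3 - 8/9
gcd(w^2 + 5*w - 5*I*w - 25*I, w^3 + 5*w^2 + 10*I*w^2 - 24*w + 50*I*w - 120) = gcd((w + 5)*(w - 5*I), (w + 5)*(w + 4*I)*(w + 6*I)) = w + 5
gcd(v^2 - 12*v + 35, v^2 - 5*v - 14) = v - 7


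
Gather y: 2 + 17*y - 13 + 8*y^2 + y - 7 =8*y^2 + 18*y - 18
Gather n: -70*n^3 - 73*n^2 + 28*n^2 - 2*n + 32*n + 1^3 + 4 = -70*n^3 - 45*n^2 + 30*n + 5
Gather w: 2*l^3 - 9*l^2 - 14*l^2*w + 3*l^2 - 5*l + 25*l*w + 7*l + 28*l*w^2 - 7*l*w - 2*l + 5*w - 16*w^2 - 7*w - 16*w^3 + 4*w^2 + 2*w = 2*l^3 - 6*l^2 - 16*w^3 + w^2*(28*l - 12) + w*(-14*l^2 + 18*l)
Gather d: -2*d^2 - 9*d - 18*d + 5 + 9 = -2*d^2 - 27*d + 14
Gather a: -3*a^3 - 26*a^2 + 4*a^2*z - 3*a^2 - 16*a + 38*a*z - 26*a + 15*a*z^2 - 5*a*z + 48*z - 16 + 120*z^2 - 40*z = -3*a^3 + a^2*(4*z - 29) + a*(15*z^2 + 33*z - 42) + 120*z^2 + 8*z - 16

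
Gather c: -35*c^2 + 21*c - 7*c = -35*c^2 + 14*c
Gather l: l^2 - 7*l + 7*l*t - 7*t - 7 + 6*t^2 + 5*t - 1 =l^2 + l*(7*t - 7) + 6*t^2 - 2*t - 8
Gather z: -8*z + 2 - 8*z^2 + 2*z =-8*z^2 - 6*z + 2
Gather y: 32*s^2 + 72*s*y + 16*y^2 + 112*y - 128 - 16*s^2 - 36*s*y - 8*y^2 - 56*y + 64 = 16*s^2 + 8*y^2 + y*(36*s + 56) - 64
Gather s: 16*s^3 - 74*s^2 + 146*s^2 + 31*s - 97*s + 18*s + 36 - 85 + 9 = 16*s^3 + 72*s^2 - 48*s - 40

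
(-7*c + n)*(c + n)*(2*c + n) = -14*c^3 - 19*c^2*n - 4*c*n^2 + n^3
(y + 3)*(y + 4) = y^2 + 7*y + 12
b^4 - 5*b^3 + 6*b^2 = b^2*(b - 3)*(b - 2)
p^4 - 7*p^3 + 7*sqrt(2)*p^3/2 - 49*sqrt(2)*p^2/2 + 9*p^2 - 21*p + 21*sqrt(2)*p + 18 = (p - 6)*(p - 1)*(p + sqrt(2)/2)*(p + 3*sqrt(2))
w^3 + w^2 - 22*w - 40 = (w - 5)*(w + 2)*(w + 4)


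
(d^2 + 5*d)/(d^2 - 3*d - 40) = d/(d - 8)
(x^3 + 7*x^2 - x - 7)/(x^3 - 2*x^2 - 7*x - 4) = (x^2 + 6*x - 7)/(x^2 - 3*x - 4)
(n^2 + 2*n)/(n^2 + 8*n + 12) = n/(n + 6)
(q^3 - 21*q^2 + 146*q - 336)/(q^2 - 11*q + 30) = (q^2 - 15*q + 56)/(q - 5)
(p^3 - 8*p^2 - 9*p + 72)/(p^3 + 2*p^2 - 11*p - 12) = (p^2 - 5*p - 24)/(p^2 + 5*p + 4)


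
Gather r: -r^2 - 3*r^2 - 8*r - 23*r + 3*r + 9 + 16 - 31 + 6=-4*r^2 - 28*r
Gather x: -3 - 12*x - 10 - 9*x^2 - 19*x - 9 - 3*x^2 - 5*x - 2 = -12*x^2 - 36*x - 24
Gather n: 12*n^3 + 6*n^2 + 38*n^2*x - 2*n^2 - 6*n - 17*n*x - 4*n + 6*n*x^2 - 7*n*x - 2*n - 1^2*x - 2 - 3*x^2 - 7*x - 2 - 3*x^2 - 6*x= 12*n^3 + n^2*(38*x + 4) + n*(6*x^2 - 24*x - 12) - 6*x^2 - 14*x - 4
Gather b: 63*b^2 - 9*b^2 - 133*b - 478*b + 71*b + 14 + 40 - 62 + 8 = 54*b^2 - 540*b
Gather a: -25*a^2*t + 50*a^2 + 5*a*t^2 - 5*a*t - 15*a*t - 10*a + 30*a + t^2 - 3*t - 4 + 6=a^2*(50 - 25*t) + a*(5*t^2 - 20*t + 20) + t^2 - 3*t + 2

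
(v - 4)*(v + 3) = v^2 - v - 12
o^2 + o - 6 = (o - 2)*(o + 3)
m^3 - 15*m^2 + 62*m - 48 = (m - 8)*(m - 6)*(m - 1)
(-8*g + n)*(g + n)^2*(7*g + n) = -56*g^4 - 113*g^3*n - 57*g^2*n^2 + g*n^3 + n^4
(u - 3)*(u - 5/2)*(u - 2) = u^3 - 15*u^2/2 + 37*u/2 - 15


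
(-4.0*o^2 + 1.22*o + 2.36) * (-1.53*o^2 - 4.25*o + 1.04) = 6.12*o^4 + 15.1334*o^3 - 12.9558*o^2 - 8.7612*o + 2.4544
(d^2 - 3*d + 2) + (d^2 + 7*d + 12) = 2*d^2 + 4*d + 14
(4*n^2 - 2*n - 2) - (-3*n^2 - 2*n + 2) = 7*n^2 - 4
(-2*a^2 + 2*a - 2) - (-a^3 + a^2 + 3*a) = a^3 - 3*a^2 - a - 2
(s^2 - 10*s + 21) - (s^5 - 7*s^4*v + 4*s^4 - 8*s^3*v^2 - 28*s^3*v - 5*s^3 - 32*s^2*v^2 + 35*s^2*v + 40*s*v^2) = -s^5 + 7*s^4*v - 4*s^4 + 8*s^3*v^2 + 28*s^3*v + 5*s^3 + 32*s^2*v^2 - 35*s^2*v + s^2 - 40*s*v^2 - 10*s + 21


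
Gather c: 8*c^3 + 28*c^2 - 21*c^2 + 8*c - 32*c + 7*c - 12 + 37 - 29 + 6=8*c^3 + 7*c^2 - 17*c + 2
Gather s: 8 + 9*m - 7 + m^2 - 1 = m^2 + 9*m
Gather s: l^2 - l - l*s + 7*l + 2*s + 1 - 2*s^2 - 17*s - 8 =l^2 + 6*l - 2*s^2 + s*(-l - 15) - 7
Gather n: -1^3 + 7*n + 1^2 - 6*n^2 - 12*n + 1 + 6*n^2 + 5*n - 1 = 0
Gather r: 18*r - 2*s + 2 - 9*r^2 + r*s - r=-9*r^2 + r*(s + 17) - 2*s + 2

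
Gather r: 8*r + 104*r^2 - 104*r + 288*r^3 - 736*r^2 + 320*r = 288*r^3 - 632*r^2 + 224*r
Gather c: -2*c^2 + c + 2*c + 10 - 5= -2*c^2 + 3*c + 5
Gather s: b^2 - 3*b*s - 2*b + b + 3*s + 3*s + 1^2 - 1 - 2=b^2 - b + s*(6 - 3*b) - 2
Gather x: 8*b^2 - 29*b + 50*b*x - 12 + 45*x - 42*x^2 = 8*b^2 - 29*b - 42*x^2 + x*(50*b + 45) - 12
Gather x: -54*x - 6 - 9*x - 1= -63*x - 7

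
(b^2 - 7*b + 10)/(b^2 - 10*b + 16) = (b - 5)/(b - 8)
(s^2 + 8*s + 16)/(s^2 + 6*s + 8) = (s + 4)/(s + 2)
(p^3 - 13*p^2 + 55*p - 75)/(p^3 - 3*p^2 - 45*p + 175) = (p - 3)/(p + 7)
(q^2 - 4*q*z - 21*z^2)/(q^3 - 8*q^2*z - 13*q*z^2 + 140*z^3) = (-q - 3*z)/(-q^2 + q*z + 20*z^2)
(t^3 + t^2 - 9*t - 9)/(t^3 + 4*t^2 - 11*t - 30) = (t^2 + 4*t + 3)/(t^2 + 7*t + 10)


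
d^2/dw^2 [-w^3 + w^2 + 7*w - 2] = 2 - 6*w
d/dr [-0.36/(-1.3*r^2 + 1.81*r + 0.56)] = (0.6516 - 0.936*r)/(-1.3*r^2 + 1.81*r + 0.56)^2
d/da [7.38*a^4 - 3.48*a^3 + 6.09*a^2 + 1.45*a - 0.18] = 29.52*a^3 - 10.44*a^2 + 12.18*a + 1.45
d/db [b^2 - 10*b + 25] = 2*b - 10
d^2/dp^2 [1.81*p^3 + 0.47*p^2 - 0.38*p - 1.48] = 10.86*p + 0.94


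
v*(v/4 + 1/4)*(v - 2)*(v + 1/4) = v^4/4 - 3*v^3/16 - 9*v^2/16 - v/8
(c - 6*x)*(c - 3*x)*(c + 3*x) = c^3 - 6*c^2*x - 9*c*x^2 + 54*x^3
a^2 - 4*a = a*(a - 4)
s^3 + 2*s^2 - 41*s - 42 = (s - 6)*(s + 1)*(s + 7)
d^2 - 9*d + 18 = (d - 6)*(d - 3)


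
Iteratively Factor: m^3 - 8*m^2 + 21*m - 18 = (m - 3)*(m^2 - 5*m + 6) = (m - 3)*(m - 2)*(m - 3)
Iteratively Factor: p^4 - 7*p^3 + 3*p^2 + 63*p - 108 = (p - 4)*(p^3 - 3*p^2 - 9*p + 27) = (p - 4)*(p - 3)*(p^2 - 9) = (p - 4)*(p - 3)*(p + 3)*(p - 3)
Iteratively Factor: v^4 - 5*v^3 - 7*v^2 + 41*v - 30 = (v - 2)*(v^3 - 3*v^2 - 13*v + 15) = (v - 2)*(v + 3)*(v^2 - 6*v + 5) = (v - 5)*(v - 2)*(v + 3)*(v - 1)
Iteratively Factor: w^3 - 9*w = (w - 3)*(w^2 + 3*w) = (w - 3)*(w + 3)*(w)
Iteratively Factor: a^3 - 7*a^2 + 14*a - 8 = (a - 1)*(a^2 - 6*a + 8) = (a - 4)*(a - 1)*(a - 2)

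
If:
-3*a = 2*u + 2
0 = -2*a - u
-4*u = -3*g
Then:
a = 2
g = -16/3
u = -4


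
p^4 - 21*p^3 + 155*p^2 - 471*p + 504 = (p - 8)*(p - 7)*(p - 3)^2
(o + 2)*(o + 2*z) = o^2 + 2*o*z + 2*o + 4*z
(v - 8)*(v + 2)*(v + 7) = v^3 + v^2 - 58*v - 112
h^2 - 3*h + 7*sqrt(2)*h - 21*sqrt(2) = (h - 3)*(h + 7*sqrt(2))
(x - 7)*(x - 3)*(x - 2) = x^3 - 12*x^2 + 41*x - 42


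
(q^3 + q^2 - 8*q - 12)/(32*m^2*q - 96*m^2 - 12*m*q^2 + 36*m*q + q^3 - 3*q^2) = (q^2 + 4*q + 4)/(32*m^2 - 12*m*q + q^2)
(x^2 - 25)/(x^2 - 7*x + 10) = (x + 5)/(x - 2)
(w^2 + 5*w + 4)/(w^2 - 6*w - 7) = (w + 4)/(w - 7)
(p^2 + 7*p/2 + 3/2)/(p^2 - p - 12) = (p + 1/2)/(p - 4)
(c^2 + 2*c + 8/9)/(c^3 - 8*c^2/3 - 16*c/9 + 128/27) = 3*(3*c + 2)/(9*c^2 - 36*c + 32)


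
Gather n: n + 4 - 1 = n + 3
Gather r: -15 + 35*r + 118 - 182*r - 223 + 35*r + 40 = -112*r - 80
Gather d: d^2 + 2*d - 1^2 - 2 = d^2 + 2*d - 3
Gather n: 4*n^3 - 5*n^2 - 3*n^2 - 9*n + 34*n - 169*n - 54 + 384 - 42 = 4*n^3 - 8*n^2 - 144*n + 288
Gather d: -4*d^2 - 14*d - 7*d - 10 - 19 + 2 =-4*d^2 - 21*d - 27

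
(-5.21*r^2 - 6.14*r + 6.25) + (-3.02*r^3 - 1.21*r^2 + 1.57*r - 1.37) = -3.02*r^3 - 6.42*r^2 - 4.57*r + 4.88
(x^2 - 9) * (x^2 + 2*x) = x^4 + 2*x^3 - 9*x^2 - 18*x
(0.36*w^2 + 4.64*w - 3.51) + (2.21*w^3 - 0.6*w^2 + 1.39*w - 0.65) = 2.21*w^3 - 0.24*w^2 + 6.03*w - 4.16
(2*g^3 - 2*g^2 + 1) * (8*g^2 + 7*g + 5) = 16*g^5 - 2*g^4 - 4*g^3 - 2*g^2 + 7*g + 5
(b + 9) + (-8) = b + 1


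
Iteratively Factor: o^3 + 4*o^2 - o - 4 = (o + 1)*(o^2 + 3*o - 4) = (o + 1)*(o + 4)*(o - 1)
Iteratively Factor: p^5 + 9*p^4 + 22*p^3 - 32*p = (p + 4)*(p^4 + 5*p^3 + 2*p^2 - 8*p) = (p + 2)*(p + 4)*(p^3 + 3*p^2 - 4*p) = (p + 2)*(p + 4)^2*(p^2 - p) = p*(p + 2)*(p + 4)^2*(p - 1)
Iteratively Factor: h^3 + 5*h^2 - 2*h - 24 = (h + 3)*(h^2 + 2*h - 8) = (h + 3)*(h + 4)*(h - 2)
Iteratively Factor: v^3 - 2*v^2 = (v)*(v^2 - 2*v) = v^2*(v - 2)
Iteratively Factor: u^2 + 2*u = (u + 2)*(u)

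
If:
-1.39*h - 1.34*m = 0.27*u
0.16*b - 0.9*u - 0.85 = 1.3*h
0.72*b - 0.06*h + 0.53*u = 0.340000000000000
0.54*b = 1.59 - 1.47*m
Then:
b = -0.33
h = -1.34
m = 1.20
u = 0.93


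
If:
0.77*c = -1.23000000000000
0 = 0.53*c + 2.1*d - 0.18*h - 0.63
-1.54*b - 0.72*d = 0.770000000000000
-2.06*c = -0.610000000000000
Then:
No Solution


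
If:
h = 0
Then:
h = 0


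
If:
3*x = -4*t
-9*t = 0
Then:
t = 0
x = 0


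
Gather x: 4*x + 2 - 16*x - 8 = -12*x - 6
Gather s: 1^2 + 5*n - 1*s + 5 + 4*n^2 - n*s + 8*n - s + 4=4*n^2 + 13*n + s*(-n - 2) + 10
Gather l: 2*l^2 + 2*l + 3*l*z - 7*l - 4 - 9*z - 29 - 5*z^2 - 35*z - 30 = 2*l^2 + l*(3*z - 5) - 5*z^2 - 44*z - 63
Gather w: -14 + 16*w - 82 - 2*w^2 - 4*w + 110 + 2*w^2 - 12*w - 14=0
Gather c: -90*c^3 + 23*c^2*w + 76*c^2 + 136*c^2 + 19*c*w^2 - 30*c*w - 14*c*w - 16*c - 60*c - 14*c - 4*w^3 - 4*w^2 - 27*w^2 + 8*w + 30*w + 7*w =-90*c^3 + c^2*(23*w + 212) + c*(19*w^2 - 44*w - 90) - 4*w^3 - 31*w^2 + 45*w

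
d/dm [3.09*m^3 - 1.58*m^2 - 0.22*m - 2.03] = 9.27*m^2 - 3.16*m - 0.22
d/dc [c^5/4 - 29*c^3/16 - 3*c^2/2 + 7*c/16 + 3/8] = 5*c^4/4 - 87*c^2/16 - 3*c + 7/16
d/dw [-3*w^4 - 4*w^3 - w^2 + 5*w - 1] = -12*w^3 - 12*w^2 - 2*w + 5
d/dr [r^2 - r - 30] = 2*r - 1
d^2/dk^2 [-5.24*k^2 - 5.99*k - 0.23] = -10.4800000000000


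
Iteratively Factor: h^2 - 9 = (h + 3)*(h - 3)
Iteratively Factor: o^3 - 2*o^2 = (o)*(o^2 - 2*o) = o*(o - 2)*(o)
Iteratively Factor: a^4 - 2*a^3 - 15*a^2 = (a - 5)*(a^3 + 3*a^2) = (a - 5)*(a + 3)*(a^2) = a*(a - 5)*(a + 3)*(a)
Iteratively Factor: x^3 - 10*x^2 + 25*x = (x - 5)*(x^2 - 5*x) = x*(x - 5)*(x - 5)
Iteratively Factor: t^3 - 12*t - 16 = (t - 4)*(t^2 + 4*t + 4) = (t - 4)*(t + 2)*(t + 2)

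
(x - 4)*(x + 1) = x^2 - 3*x - 4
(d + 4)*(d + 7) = d^2 + 11*d + 28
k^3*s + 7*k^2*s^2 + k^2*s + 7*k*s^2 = k*(k + 7*s)*(k*s + s)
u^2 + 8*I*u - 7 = (u + I)*(u + 7*I)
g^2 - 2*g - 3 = (g - 3)*(g + 1)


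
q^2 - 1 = (q - 1)*(q + 1)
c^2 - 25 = (c - 5)*(c + 5)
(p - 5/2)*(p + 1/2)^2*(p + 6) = p^4 + 9*p^3/2 - 45*p^2/4 - 113*p/8 - 15/4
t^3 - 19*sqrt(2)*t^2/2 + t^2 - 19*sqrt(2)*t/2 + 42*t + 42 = (t + 1)*(t - 6*sqrt(2))*(t - 7*sqrt(2)/2)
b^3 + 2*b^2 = b^2*(b + 2)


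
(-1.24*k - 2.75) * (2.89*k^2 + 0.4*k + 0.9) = -3.5836*k^3 - 8.4435*k^2 - 2.216*k - 2.475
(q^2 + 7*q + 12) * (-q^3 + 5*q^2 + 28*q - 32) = -q^5 - 2*q^4 + 51*q^3 + 224*q^2 + 112*q - 384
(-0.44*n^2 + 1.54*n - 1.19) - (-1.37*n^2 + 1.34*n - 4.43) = 0.93*n^2 + 0.2*n + 3.24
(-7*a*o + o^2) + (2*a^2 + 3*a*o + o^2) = 2*a^2 - 4*a*o + 2*o^2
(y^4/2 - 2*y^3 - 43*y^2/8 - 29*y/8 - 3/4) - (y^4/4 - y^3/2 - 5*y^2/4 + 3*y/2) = y^4/4 - 3*y^3/2 - 33*y^2/8 - 41*y/8 - 3/4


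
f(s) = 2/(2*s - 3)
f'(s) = -4/(2*s - 3)^2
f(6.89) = 0.19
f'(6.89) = -0.03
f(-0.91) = -0.41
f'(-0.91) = -0.17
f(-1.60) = -0.32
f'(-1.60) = -0.10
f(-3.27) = -0.21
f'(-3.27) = -0.04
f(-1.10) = -0.38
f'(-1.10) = -0.15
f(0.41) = -0.92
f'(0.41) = -0.84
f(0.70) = -1.25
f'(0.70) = -1.56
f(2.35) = 1.18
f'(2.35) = -1.38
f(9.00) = 0.13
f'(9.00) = -0.02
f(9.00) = 0.13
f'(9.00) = -0.02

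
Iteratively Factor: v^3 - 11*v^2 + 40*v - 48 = (v - 3)*(v^2 - 8*v + 16) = (v - 4)*(v - 3)*(v - 4)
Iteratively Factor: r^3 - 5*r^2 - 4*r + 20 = (r - 2)*(r^2 - 3*r - 10) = (r - 2)*(r + 2)*(r - 5)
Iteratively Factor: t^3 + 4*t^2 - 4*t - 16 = (t + 4)*(t^2 - 4) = (t - 2)*(t + 4)*(t + 2)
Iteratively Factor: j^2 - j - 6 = (j + 2)*(j - 3)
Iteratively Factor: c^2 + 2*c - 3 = (c + 3)*(c - 1)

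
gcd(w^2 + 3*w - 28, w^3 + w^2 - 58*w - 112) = w + 7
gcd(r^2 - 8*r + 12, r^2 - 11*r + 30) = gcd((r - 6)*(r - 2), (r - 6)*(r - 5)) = r - 6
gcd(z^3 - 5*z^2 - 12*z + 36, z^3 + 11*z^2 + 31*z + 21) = z + 3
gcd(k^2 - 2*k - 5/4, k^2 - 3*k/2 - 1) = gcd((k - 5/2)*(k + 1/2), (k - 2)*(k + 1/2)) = k + 1/2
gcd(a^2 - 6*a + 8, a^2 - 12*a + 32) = a - 4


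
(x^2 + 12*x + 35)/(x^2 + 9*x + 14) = (x + 5)/(x + 2)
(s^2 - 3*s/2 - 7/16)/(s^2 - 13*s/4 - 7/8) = (4*s - 7)/(2*(2*s - 7))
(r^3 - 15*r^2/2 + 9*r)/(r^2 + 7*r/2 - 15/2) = r*(r - 6)/(r + 5)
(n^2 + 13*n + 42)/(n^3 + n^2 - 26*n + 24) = (n + 7)/(n^2 - 5*n + 4)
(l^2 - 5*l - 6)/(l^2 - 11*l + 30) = (l + 1)/(l - 5)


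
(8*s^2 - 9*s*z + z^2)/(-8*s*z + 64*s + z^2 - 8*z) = (-s + z)/(z - 8)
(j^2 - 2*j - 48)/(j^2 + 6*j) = (j - 8)/j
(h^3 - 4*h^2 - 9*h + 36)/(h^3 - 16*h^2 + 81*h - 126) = (h^2 - h - 12)/(h^2 - 13*h + 42)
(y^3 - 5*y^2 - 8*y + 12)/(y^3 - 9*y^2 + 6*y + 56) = (y^2 - 7*y + 6)/(y^2 - 11*y + 28)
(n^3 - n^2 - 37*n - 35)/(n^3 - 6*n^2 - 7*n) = (n + 5)/n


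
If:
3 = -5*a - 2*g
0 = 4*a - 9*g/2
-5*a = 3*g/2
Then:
No Solution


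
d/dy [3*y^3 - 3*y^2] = 3*y*(3*y - 2)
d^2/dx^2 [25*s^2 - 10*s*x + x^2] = 2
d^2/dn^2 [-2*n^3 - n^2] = -12*n - 2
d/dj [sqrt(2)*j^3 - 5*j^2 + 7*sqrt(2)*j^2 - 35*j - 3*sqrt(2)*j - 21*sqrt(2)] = 3*sqrt(2)*j^2 - 10*j + 14*sqrt(2)*j - 35 - 3*sqrt(2)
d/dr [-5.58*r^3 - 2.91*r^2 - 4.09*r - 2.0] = -16.74*r^2 - 5.82*r - 4.09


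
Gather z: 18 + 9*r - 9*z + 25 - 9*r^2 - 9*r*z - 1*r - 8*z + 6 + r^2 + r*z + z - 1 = -8*r^2 + 8*r + z*(-8*r - 16) + 48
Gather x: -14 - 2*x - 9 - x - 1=-3*x - 24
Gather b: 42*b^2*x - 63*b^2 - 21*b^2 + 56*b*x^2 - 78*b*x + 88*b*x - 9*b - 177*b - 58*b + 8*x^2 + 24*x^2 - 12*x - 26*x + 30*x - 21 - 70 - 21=b^2*(42*x - 84) + b*(56*x^2 + 10*x - 244) + 32*x^2 - 8*x - 112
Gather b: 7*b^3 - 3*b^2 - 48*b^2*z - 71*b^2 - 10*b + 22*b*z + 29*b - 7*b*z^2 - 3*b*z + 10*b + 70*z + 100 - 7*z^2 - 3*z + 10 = 7*b^3 + b^2*(-48*z - 74) + b*(-7*z^2 + 19*z + 29) - 7*z^2 + 67*z + 110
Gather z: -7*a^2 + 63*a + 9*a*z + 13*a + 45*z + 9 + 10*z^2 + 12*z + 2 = -7*a^2 + 76*a + 10*z^2 + z*(9*a + 57) + 11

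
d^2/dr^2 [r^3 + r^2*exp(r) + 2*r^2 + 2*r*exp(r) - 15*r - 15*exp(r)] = r^2*exp(r) + 6*r*exp(r) + 6*r - 9*exp(r) + 4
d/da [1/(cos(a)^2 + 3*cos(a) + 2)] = (2*cos(a) + 3)*sin(a)/(cos(a)^2 + 3*cos(a) + 2)^2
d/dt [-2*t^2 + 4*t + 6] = 4 - 4*t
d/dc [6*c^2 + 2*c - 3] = 12*c + 2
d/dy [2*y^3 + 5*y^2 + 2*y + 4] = 6*y^2 + 10*y + 2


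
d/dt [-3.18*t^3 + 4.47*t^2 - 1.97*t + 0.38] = -9.54*t^2 + 8.94*t - 1.97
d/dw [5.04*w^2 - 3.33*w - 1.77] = 10.08*w - 3.33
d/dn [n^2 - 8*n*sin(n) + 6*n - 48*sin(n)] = -8*n*cos(n) + 2*n - 8*sin(n) - 48*cos(n) + 6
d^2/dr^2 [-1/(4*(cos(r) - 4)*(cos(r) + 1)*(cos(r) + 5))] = (2*(1 - cos(r)^2)^2 - 12*sin(r)^6 - 3*cos(r)^6 + 22*cos(r)^5 + 34*cos(r)^3 + 579*cos(r)^2 - 272*cos(r) - 792)/(4*(cos(r) - 4)^3*(cos(r) + 1)^3*(cos(r) + 5)^3)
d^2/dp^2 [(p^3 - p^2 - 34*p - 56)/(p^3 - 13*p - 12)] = 2*(-p^6 - 63*p^5 - 303*p^4 - 357*p^3 + 204*p^2 - 1584*p - 4304)/(p^9 - 39*p^7 - 36*p^6 + 507*p^5 + 936*p^4 - 1765*p^3 - 6084*p^2 - 5616*p - 1728)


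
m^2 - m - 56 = (m - 8)*(m + 7)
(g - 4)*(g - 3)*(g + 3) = g^3 - 4*g^2 - 9*g + 36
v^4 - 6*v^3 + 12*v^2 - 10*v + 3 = (v - 3)*(v - 1)^3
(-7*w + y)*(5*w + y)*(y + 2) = -35*w^2*y - 70*w^2 - 2*w*y^2 - 4*w*y + y^3 + 2*y^2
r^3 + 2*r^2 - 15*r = r*(r - 3)*(r + 5)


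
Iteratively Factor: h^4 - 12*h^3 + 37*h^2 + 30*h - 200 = (h - 5)*(h^3 - 7*h^2 + 2*h + 40) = (h - 5)^2*(h^2 - 2*h - 8) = (h - 5)^2*(h + 2)*(h - 4)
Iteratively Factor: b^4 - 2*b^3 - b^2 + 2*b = (b)*(b^3 - 2*b^2 - b + 2) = b*(b + 1)*(b^2 - 3*b + 2) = b*(b - 2)*(b + 1)*(b - 1)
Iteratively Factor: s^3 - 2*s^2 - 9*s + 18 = (s + 3)*(s^2 - 5*s + 6) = (s - 3)*(s + 3)*(s - 2)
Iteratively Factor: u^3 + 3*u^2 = (u)*(u^2 + 3*u) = u^2*(u + 3)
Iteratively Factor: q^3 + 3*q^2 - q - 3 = (q + 1)*(q^2 + 2*q - 3) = (q + 1)*(q + 3)*(q - 1)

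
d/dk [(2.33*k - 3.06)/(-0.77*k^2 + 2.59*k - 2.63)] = (1.7941*k^2 - 4.7124*k + 1.7975)/(0.5929*k^4 - 3.9886*k^3 + 10.7583*k^2 - 13.6234*k + 6.9169)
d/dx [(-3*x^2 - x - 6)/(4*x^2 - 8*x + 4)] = (7*x + 13)/(4*(x^3 - 3*x^2 + 3*x - 1))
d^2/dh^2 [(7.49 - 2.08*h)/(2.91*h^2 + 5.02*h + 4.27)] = (-(2.08*h - 7.49)*(5.82*h + 5.02)*(11.64*h + 10.04) + (36.3168*h - 22.7086)*(2.91*h^2 + 5.02*h + 4.27))/(2.91*h^2 + 5.02*h + 4.27)^3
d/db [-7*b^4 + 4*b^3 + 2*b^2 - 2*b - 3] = -28*b^3 + 12*b^2 + 4*b - 2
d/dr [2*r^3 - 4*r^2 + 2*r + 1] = 6*r^2 - 8*r + 2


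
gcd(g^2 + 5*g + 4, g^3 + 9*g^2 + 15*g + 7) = g + 1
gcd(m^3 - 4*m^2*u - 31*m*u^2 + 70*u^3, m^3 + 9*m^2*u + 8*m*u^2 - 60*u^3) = -m^2 - 3*m*u + 10*u^2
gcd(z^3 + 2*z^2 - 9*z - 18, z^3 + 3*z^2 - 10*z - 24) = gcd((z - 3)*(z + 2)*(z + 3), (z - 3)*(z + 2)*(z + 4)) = z^2 - z - 6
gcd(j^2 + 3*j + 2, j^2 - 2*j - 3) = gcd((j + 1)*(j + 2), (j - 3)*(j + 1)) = j + 1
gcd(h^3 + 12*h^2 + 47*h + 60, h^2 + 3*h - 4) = h + 4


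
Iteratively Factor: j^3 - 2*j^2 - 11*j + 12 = (j - 4)*(j^2 + 2*j - 3) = (j - 4)*(j - 1)*(j + 3)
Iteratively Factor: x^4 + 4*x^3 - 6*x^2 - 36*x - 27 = (x - 3)*(x^3 + 7*x^2 + 15*x + 9) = (x - 3)*(x + 3)*(x^2 + 4*x + 3) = (x - 3)*(x + 1)*(x + 3)*(x + 3)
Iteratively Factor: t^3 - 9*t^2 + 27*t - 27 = (t - 3)*(t^2 - 6*t + 9) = (t - 3)^2*(t - 3)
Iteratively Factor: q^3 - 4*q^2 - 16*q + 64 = (q - 4)*(q^2 - 16) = (q - 4)*(q + 4)*(q - 4)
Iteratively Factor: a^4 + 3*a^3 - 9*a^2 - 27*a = (a + 3)*(a^3 - 9*a) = a*(a + 3)*(a^2 - 9) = a*(a - 3)*(a + 3)*(a + 3)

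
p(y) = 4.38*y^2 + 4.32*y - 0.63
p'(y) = 8.76*y + 4.32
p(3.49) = 67.80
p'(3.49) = 34.89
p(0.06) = -0.36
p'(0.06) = 4.85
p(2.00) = 25.53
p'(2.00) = 21.84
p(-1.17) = 0.31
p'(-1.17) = -5.93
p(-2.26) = 11.98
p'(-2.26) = -15.48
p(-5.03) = 88.46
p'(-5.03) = -39.74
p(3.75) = 77.16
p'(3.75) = 37.17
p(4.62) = 112.82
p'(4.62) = 44.79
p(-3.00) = 25.83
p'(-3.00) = -21.96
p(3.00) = 51.75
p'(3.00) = 30.60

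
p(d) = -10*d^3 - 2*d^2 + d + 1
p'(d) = -30*d^2 - 4*d + 1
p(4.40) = -885.16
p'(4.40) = -597.40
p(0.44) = 0.20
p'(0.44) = -6.57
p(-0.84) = 4.68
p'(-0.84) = -16.81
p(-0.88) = 5.39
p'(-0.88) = -18.71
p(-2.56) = 153.10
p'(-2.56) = -185.37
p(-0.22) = 0.79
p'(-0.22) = 0.43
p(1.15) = -15.70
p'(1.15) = -43.28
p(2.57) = -179.39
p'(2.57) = -207.43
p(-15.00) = 33286.00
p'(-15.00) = -6689.00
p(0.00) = 1.00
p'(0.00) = 1.00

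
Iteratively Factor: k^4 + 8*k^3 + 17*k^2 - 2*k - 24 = (k - 1)*(k^3 + 9*k^2 + 26*k + 24) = (k - 1)*(k + 4)*(k^2 + 5*k + 6) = (k - 1)*(k + 2)*(k + 4)*(k + 3)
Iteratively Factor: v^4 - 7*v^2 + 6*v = (v)*(v^3 - 7*v + 6) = v*(v - 2)*(v^2 + 2*v - 3) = v*(v - 2)*(v - 1)*(v + 3)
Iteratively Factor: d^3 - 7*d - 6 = (d - 3)*(d^2 + 3*d + 2) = (d - 3)*(d + 1)*(d + 2)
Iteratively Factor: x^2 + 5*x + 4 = (x + 1)*(x + 4)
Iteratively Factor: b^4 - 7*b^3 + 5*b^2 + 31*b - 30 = (b + 2)*(b^3 - 9*b^2 + 23*b - 15) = (b - 3)*(b + 2)*(b^2 - 6*b + 5) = (b - 3)*(b - 1)*(b + 2)*(b - 5)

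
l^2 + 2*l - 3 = (l - 1)*(l + 3)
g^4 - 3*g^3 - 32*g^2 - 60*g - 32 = (g - 8)*(g + 1)*(g + 2)^2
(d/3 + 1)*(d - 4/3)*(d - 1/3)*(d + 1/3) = d^4/3 + 5*d^3/9 - 37*d^2/27 - 5*d/81 + 4/27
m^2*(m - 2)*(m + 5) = m^4 + 3*m^3 - 10*m^2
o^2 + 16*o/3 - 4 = (o - 2/3)*(o + 6)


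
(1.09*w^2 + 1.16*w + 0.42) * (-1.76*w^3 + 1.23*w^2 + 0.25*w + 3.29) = -1.9184*w^5 - 0.7009*w^4 + 0.9601*w^3 + 4.3927*w^2 + 3.9214*w + 1.3818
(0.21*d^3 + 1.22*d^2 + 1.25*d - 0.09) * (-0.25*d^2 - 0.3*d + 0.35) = -0.0525*d^5 - 0.368*d^4 - 0.605*d^3 + 0.0745*d^2 + 0.4645*d - 0.0315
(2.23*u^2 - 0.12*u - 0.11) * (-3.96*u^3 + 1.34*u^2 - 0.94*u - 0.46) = -8.8308*u^5 + 3.4634*u^4 - 1.8214*u^3 - 1.0604*u^2 + 0.1586*u + 0.0506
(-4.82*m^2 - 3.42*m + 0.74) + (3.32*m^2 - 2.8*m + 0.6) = -1.5*m^2 - 6.22*m + 1.34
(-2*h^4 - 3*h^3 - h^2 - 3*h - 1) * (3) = -6*h^4 - 9*h^3 - 3*h^2 - 9*h - 3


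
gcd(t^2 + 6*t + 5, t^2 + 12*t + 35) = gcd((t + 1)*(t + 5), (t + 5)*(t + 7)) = t + 5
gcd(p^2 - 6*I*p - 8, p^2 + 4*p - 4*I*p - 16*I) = p - 4*I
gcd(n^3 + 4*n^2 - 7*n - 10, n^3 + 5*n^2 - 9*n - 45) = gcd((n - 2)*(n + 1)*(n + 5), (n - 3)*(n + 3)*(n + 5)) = n + 5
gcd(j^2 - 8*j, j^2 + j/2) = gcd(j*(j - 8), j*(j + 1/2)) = j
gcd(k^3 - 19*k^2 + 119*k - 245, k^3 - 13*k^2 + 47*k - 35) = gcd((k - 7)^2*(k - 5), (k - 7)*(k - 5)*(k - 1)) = k^2 - 12*k + 35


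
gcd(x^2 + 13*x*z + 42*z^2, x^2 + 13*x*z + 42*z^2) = x^2 + 13*x*z + 42*z^2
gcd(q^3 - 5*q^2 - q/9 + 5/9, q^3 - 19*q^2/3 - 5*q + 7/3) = q - 1/3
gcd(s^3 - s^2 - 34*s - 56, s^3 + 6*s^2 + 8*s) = s^2 + 6*s + 8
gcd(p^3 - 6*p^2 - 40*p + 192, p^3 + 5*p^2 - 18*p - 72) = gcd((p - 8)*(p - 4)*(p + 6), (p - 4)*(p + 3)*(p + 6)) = p^2 + 2*p - 24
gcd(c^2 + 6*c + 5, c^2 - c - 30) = c + 5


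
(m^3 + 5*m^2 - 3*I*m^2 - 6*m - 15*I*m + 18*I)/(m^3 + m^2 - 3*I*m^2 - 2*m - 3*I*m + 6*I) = (m + 6)/(m + 2)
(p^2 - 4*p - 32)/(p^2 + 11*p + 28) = (p - 8)/(p + 7)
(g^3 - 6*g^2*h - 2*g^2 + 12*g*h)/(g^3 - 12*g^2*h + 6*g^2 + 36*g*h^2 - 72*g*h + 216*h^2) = g*(g - 2)/(g^2 - 6*g*h + 6*g - 36*h)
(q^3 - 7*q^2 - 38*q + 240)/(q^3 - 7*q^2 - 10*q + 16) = (q^2 + q - 30)/(q^2 + q - 2)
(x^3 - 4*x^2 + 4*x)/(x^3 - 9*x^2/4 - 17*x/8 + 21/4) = 8*x*(x - 2)/(8*x^2 - 2*x - 21)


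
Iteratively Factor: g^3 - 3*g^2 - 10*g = (g + 2)*(g^2 - 5*g) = g*(g + 2)*(g - 5)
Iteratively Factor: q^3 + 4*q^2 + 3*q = (q + 3)*(q^2 + q) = (q + 1)*(q + 3)*(q)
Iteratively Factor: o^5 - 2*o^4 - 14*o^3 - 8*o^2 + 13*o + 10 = (o + 1)*(o^4 - 3*o^3 - 11*o^2 + 3*o + 10) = (o - 1)*(o + 1)*(o^3 - 2*o^2 - 13*o - 10) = (o - 5)*(o - 1)*(o + 1)*(o^2 + 3*o + 2) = (o - 5)*(o - 1)*(o + 1)*(o + 2)*(o + 1)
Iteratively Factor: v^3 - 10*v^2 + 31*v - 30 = (v - 3)*(v^2 - 7*v + 10) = (v - 3)*(v - 2)*(v - 5)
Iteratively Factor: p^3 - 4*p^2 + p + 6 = (p - 2)*(p^2 - 2*p - 3) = (p - 3)*(p - 2)*(p + 1)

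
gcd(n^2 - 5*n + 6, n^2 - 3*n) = n - 3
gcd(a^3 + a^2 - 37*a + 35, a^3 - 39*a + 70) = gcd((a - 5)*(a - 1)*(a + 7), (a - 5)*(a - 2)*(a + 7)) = a^2 + 2*a - 35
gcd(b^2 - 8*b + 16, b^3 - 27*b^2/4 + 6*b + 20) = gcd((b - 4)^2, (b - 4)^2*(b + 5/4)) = b^2 - 8*b + 16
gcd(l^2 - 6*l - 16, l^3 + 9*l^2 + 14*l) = l + 2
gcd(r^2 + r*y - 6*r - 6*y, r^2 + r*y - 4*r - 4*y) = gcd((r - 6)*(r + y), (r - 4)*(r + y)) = r + y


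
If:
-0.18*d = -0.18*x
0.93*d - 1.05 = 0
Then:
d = 1.13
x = 1.13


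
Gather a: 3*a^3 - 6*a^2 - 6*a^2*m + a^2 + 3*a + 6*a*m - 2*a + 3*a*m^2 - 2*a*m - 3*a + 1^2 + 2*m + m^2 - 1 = 3*a^3 + a^2*(-6*m - 5) + a*(3*m^2 + 4*m - 2) + m^2 + 2*m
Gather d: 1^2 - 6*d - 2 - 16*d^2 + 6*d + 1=-16*d^2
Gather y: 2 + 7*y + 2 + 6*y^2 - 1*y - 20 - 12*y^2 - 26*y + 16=-6*y^2 - 20*y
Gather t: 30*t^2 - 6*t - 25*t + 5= 30*t^2 - 31*t + 5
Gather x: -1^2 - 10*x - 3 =-10*x - 4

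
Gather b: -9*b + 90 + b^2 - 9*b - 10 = b^2 - 18*b + 80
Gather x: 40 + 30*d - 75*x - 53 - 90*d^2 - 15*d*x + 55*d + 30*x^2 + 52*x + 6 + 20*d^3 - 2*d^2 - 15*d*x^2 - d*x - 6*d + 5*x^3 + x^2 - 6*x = 20*d^3 - 92*d^2 + 79*d + 5*x^3 + x^2*(31 - 15*d) + x*(-16*d - 29) - 7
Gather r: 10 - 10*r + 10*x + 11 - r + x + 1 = -11*r + 11*x + 22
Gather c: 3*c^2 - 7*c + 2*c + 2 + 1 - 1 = 3*c^2 - 5*c + 2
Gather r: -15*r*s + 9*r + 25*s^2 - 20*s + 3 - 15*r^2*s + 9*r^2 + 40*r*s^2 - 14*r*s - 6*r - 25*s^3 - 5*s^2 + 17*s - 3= r^2*(9 - 15*s) + r*(40*s^2 - 29*s + 3) - 25*s^3 + 20*s^2 - 3*s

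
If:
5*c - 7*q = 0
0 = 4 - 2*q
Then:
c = 14/5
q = 2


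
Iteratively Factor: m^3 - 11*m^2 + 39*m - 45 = (m - 3)*(m^2 - 8*m + 15) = (m - 5)*(m - 3)*(m - 3)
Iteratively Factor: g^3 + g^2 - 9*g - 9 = (g + 1)*(g^2 - 9) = (g - 3)*(g + 1)*(g + 3)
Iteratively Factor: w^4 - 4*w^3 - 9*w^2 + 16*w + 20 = (w - 2)*(w^3 - 2*w^2 - 13*w - 10) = (w - 5)*(w - 2)*(w^2 + 3*w + 2) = (w - 5)*(w - 2)*(w + 2)*(w + 1)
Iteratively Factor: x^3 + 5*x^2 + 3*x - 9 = (x - 1)*(x^2 + 6*x + 9) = (x - 1)*(x + 3)*(x + 3)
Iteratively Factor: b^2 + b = (b + 1)*(b)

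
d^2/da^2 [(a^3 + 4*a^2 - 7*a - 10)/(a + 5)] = 2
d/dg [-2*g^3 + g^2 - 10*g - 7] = -6*g^2 + 2*g - 10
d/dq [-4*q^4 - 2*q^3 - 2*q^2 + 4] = 2*q*(-8*q^2 - 3*q - 2)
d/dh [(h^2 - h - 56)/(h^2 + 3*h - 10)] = 2*(2*h^2 + 46*h + 89)/(h^4 + 6*h^3 - 11*h^2 - 60*h + 100)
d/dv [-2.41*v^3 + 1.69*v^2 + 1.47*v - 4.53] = -7.23*v^2 + 3.38*v + 1.47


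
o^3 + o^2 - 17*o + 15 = (o - 3)*(o - 1)*(o + 5)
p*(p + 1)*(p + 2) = p^3 + 3*p^2 + 2*p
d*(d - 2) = d^2 - 2*d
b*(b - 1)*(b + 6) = b^3 + 5*b^2 - 6*b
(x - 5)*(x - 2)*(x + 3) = x^3 - 4*x^2 - 11*x + 30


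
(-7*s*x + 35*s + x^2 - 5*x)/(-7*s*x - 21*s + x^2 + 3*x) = (x - 5)/(x + 3)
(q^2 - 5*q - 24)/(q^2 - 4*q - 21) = (q - 8)/(q - 7)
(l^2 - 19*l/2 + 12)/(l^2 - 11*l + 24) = (l - 3/2)/(l - 3)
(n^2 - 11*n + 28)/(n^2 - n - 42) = (n - 4)/(n + 6)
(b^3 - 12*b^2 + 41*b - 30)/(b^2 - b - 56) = (-b^3 + 12*b^2 - 41*b + 30)/(-b^2 + b + 56)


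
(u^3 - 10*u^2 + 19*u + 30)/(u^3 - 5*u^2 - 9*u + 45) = (u^2 - 5*u - 6)/(u^2 - 9)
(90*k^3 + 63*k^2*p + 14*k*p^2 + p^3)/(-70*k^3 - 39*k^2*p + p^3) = (18*k^2 + 9*k*p + p^2)/(-14*k^2 - 5*k*p + p^2)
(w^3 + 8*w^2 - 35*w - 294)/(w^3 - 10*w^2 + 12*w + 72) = (w^2 + 14*w + 49)/(w^2 - 4*w - 12)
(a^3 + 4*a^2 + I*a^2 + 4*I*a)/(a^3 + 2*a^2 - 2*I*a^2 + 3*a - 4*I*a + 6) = a*(a + 4)/(a^2 + a*(2 - 3*I) - 6*I)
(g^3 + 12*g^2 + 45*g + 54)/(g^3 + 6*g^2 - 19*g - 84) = (g^2 + 9*g + 18)/(g^2 + 3*g - 28)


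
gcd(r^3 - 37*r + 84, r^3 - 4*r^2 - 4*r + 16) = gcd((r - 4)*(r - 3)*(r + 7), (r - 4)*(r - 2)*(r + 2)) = r - 4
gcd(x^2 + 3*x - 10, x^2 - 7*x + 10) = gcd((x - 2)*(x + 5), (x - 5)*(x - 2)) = x - 2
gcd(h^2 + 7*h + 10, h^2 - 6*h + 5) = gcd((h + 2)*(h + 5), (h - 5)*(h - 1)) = 1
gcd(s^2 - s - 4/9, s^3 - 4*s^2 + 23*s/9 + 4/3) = s^2 - s - 4/9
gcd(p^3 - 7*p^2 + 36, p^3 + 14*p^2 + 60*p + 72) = p + 2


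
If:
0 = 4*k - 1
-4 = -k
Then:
No Solution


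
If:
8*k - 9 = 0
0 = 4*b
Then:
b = 0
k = 9/8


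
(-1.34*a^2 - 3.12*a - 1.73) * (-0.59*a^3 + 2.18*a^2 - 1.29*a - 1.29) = 0.7906*a^5 - 1.0804*a^4 - 4.0523*a^3 + 1.982*a^2 + 6.2565*a + 2.2317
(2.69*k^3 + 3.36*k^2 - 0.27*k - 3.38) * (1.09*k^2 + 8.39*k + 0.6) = 2.9321*k^5 + 26.2315*k^4 + 29.5101*k^3 - 3.9335*k^2 - 28.5202*k - 2.028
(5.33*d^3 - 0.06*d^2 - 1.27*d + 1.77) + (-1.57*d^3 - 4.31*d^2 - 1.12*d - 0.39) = 3.76*d^3 - 4.37*d^2 - 2.39*d + 1.38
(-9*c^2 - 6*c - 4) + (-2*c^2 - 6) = -11*c^2 - 6*c - 10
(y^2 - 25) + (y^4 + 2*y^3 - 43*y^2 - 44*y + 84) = y^4 + 2*y^3 - 42*y^2 - 44*y + 59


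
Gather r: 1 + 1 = 2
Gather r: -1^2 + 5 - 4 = 0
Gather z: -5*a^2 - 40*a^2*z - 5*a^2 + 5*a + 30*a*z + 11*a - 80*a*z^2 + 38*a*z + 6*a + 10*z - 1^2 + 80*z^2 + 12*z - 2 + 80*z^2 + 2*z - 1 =-10*a^2 + 22*a + z^2*(160 - 80*a) + z*(-40*a^2 + 68*a + 24) - 4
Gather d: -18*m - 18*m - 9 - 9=-36*m - 18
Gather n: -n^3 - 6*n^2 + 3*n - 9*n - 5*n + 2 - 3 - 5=-n^3 - 6*n^2 - 11*n - 6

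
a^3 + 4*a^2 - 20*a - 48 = (a - 4)*(a + 2)*(a + 6)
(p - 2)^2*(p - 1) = p^3 - 5*p^2 + 8*p - 4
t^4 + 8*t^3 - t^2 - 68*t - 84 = (t - 3)*(t + 2)^2*(t + 7)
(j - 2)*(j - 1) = j^2 - 3*j + 2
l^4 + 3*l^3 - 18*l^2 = l^2*(l - 3)*(l + 6)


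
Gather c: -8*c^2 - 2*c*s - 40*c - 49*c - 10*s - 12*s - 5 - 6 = -8*c^2 + c*(-2*s - 89) - 22*s - 11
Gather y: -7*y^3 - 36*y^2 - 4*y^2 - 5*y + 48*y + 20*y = -7*y^3 - 40*y^2 + 63*y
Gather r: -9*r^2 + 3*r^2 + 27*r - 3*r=-6*r^2 + 24*r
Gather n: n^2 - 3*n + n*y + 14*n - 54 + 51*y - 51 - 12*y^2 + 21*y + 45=n^2 + n*(y + 11) - 12*y^2 + 72*y - 60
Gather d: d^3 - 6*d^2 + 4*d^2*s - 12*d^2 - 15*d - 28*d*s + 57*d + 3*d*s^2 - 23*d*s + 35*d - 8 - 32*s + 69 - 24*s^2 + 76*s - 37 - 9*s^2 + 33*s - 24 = d^3 + d^2*(4*s - 18) + d*(3*s^2 - 51*s + 77) - 33*s^2 + 77*s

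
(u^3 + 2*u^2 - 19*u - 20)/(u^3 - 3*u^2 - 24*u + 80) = (u + 1)/(u - 4)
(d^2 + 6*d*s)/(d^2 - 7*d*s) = (d + 6*s)/(d - 7*s)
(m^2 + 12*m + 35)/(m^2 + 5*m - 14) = (m + 5)/(m - 2)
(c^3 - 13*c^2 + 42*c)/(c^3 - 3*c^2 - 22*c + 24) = c*(c - 7)/(c^2 + 3*c - 4)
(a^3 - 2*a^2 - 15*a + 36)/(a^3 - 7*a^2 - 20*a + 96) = (a - 3)/(a - 8)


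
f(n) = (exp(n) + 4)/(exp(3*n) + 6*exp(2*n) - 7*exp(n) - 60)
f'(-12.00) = 0.00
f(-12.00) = -0.07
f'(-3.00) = 0.00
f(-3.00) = -0.07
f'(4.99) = -0.00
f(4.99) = 0.00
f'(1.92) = -0.05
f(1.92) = 0.02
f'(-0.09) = -0.02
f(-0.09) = -0.08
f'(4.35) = -0.00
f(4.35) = 0.00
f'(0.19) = -0.04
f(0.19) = -0.09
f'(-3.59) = -0.00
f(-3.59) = -0.07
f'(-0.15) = -0.02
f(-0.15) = -0.08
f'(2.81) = -0.01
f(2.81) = 0.00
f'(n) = (exp(n) + 4)*(-3*exp(3*n) - 12*exp(2*n) + 7*exp(n))/(exp(3*n) + 6*exp(2*n) - 7*exp(n) - 60)^2 + exp(n)/(exp(3*n) + 6*exp(2*n) - 7*exp(n) - 60)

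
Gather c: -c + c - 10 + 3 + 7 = 0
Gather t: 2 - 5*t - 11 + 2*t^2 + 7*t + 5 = 2*t^2 + 2*t - 4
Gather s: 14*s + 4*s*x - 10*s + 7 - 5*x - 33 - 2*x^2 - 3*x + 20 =s*(4*x + 4) - 2*x^2 - 8*x - 6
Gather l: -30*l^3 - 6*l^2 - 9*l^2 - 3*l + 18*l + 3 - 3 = -30*l^3 - 15*l^2 + 15*l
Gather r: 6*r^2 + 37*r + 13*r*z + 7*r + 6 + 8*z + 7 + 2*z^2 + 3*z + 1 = 6*r^2 + r*(13*z + 44) + 2*z^2 + 11*z + 14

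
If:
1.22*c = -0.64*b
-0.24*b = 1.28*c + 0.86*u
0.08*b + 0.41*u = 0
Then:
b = 0.00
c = 0.00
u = 0.00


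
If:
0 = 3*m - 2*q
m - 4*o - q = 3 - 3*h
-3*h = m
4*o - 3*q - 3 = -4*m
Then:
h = 1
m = -3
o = 3/8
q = -9/2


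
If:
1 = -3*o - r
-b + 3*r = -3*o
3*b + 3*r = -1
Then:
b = -5/9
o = -11/27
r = 2/9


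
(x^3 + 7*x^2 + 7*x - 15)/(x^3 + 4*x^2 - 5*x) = (x + 3)/x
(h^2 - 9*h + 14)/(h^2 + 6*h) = (h^2 - 9*h + 14)/(h*(h + 6))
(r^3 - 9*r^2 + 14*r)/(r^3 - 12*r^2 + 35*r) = (r - 2)/(r - 5)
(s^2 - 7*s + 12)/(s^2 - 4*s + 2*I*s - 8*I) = (s - 3)/(s + 2*I)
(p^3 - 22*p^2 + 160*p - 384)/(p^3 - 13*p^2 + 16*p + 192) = (p - 6)/(p + 3)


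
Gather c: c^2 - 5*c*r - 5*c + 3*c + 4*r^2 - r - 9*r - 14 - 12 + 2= c^2 + c*(-5*r - 2) + 4*r^2 - 10*r - 24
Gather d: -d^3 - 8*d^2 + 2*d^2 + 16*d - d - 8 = -d^3 - 6*d^2 + 15*d - 8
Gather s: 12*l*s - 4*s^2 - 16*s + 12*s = -4*s^2 + s*(12*l - 4)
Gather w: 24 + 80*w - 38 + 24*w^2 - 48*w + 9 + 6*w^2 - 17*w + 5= 30*w^2 + 15*w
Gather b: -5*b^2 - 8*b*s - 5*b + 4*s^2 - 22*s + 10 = -5*b^2 + b*(-8*s - 5) + 4*s^2 - 22*s + 10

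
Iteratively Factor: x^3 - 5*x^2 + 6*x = (x - 2)*(x^2 - 3*x) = (x - 3)*(x - 2)*(x)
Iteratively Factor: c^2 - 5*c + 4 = (c - 1)*(c - 4)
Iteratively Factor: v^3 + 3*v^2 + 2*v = (v)*(v^2 + 3*v + 2) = v*(v + 1)*(v + 2)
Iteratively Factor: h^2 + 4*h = (h + 4)*(h)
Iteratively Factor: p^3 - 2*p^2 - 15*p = (p - 5)*(p^2 + 3*p) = (p - 5)*(p + 3)*(p)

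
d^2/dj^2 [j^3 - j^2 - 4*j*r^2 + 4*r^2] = 6*j - 2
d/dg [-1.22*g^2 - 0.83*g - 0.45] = -2.44*g - 0.83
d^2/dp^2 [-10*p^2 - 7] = -20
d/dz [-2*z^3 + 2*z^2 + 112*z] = -6*z^2 + 4*z + 112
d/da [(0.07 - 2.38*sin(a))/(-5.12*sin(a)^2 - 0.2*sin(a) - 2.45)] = 0.03814697265625*(-12.1856*sin(a)^2 + 0.7168*sin(a) + 5.845)*cos(a)/(1.0*sin(a)^2 + 0.0390625*sin(a) + 0.478515625)^2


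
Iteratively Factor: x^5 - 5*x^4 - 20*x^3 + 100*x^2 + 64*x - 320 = (x + 2)*(x^4 - 7*x^3 - 6*x^2 + 112*x - 160) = (x - 5)*(x + 2)*(x^3 - 2*x^2 - 16*x + 32) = (x - 5)*(x - 2)*(x + 2)*(x^2 - 16) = (x - 5)*(x - 2)*(x + 2)*(x + 4)*(x - 4)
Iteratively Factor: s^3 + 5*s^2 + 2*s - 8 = (s + 2)*(s^2 + 3*s - 4) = (s + 2)*(s + 4)*(s - 1)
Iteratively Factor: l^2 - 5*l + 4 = (l - 4)*(l - 1)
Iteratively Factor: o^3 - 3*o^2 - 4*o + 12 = (o - 2)*(o^2 - o - 6) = (o - 3)*(o - 2)*(o + 2)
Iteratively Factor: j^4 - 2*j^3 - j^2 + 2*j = (j + 1)*(j^3 - 3*j^2 + 2*j) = j*(j + 1)*(j^2 - 3*j + 2) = j*(j - 2)*(j + 1)*(j - 1)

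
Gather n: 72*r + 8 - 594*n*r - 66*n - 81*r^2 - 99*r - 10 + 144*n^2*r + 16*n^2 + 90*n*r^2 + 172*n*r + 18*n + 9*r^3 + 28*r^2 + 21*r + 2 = n^2*(144*r + 16) + n*(90*r^2 - 422*r - 48) + 9*r^3 - 53*r^2 - 6*r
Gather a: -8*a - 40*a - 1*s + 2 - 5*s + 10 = -48*a - 6*s + 12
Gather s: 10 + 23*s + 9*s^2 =9*s^2 + 23*s + 10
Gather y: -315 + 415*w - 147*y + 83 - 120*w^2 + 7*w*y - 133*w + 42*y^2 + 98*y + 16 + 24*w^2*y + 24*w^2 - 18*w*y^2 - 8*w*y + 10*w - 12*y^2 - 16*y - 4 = -96*w^2 + 292*w + y^2*(30 - 18*w) + y*(24*w^2 - w - 65) - 220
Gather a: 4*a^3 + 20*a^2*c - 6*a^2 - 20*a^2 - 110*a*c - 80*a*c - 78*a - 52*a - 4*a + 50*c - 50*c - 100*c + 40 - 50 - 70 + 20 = 4*a^3 + a^2*(20*c - 26) + a*(-190*c - 134) - 100*c - 60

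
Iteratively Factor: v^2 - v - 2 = (v - 2)*(v + 1)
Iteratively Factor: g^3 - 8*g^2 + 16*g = (g)*(g^2 - 8*g + 16) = g*(g - 4)*(g - 4)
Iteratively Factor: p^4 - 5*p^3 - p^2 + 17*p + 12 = (p + 1)*(p^3 - 6*p^2 + 5*p + 12) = (p - 3)*(p + 1)*(p^2 - 3*p - 4) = (p - 3)*(p + 1)^2*(p - 4)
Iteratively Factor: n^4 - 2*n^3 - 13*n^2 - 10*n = (n + 1)*(n^3 - 3*n^2 - 10*n) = (n - 5)*(n + 1)*(n^2 + 2*n) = (n - 5)*(n + 1)*(n + 2)*(n)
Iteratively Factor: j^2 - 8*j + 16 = (j - 4)*(j - 4)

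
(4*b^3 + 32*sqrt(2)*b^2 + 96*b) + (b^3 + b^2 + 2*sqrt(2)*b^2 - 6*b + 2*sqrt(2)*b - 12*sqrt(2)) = 5*b^3 + b^2 + 34*sqrt(2)*b^2 + 2*sqrt(2)*b + 90*b - 12*sqrt(2)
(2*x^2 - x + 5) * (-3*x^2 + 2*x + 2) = -6*x^4 + 7*x^3 - 13*x^2 + 8*x + 10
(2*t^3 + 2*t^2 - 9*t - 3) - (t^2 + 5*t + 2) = 2*t^3 + t^2 - 14*t - 5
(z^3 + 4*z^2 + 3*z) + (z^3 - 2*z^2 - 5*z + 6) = 2*z^3 + 2*z^2 - 2*z + 6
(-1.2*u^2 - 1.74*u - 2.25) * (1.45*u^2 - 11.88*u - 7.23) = -1.74*u^4 + 11.733*u^3 + 26.0847*u^2 + 39.3102*u + 16.2675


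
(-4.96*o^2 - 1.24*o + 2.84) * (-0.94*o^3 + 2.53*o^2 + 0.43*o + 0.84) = 4.6624*o^5 - 11.3832*o^4 - 7.9396*o^3 + 2.4856*o^2 + 0.1796*o + 2.3856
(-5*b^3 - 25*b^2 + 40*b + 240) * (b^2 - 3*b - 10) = -5*b^5 - 10*b^4 + 165*b^3 + 370*b^2 - 1120*b - 2400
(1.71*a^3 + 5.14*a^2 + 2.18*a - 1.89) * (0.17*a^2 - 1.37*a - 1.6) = 0.2907*a^5 - 1.4689*a^4 - 9.4072*a^3 - 11.5319*a^2 - 0.8987*a + 3.024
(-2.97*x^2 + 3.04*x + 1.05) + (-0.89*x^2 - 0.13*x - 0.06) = -3.86*x^2 + 2.91*x + 0.99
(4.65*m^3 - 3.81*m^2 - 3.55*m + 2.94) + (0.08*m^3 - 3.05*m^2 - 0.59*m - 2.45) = 4.73*m^3 - 6.86*m^2 - 4.14*m + 0.49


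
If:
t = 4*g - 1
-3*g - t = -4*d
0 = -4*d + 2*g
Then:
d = 1/10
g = 1/5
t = -1/5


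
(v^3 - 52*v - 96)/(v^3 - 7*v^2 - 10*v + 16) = (v + 6)/(v - 1)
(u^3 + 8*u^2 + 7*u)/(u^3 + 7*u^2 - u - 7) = u/(u - 1)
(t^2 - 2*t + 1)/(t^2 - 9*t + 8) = (t - 1)/(t - 8)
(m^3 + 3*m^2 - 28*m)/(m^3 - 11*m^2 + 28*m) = (m + 7)/(m - 7)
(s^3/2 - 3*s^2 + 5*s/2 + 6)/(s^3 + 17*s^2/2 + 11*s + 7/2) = (s^2 - 7*s + 12)/(2*s^2 + 15*s + 7)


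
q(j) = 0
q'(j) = 0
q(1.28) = 0.00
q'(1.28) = 0.00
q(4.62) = 0.00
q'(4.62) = 0.00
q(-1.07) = 0.00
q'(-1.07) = 0.00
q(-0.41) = 0.00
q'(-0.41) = 0.00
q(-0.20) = 0.00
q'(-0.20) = 0.00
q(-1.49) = 0.00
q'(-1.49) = 0.00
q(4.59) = 0.00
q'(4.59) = 0.00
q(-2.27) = 0.00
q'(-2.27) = 0.00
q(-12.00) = 0.00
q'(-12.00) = 0.00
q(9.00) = 0.00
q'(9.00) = 0.00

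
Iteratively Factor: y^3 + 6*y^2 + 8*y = (y + 4)*(y^2 + 2*y) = (y + 2)*(y + 4)*(y)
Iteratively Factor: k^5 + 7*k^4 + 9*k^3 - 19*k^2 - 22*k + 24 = (k + 2)*(k^4 + 5*k^3 - k^2 - 17*k + 12) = (k + 2)*(k + 3)*(k^3 + 2*k^2 - 7*k + 4) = (k + 2)*(k + 3)*(k + 4)*(k^2 - 2*k + 1) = (k - 1)*(k + 2)*(k + 3)*(k + 4)*(k - 1)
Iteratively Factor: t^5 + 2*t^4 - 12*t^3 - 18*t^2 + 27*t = (t - 3)*(t^4 + 5*t^3 + 3*t^2 - 9*t) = t*(t - 3)*(t^3 + 5*t^2 + 3*t - 9) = t*(t - 3)*(t + 3)*(t^2 + 2*t - 3) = t*(t - 3)*(t + 3)^2*(t - 1)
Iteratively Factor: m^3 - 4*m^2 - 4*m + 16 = (m - 2)*(m^2 - 2*m - 8) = (m - 2)*(m + 2)*(m - 4)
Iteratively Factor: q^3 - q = (q)*(q^2 - 1) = q*(q + 1)*(q - 1)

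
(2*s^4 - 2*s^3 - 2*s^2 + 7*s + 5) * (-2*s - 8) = -4*s^5 - 12*s^4 + 20*s^3 + 2*s^2 - 66*s - 40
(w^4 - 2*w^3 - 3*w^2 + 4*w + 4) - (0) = w^4 - 2*w^3 - 3*w^2 + 4*w + 4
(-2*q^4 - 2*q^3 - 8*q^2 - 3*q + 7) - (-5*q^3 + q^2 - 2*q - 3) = -2*q^4 + 3*q^3 - 9*q^2 - q + 10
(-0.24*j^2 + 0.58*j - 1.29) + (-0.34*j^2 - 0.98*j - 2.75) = -0.58*j^2 - 0.4*j - 4.04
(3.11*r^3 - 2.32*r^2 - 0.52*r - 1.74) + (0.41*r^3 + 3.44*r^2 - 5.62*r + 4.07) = 3.52*r^3 + 1.12*r^2 - 6.14*r + 2.33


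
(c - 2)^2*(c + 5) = c^3 + c^2 - 16*c + 20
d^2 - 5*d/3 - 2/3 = (d - 2)*(d + 1/3)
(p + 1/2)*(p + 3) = p^2 + 7*p/2 + 3/2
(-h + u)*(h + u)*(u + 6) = -h^2*u - 6*h^2 + u^3 + 6*u^2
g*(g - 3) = g^2 - 3*g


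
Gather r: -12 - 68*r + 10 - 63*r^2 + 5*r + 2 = -63*r^2 - 63*r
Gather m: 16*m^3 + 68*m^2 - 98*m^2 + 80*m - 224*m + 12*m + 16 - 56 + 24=16*m^3 - 30*m^2 - 132*m - 16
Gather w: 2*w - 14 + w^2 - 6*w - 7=w^2 - 4*w - 21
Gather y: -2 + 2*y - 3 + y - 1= 3*y - 6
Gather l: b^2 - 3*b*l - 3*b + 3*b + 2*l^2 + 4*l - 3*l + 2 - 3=b^2 + 2*l^2 + l*(1 - 3*b) - 1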